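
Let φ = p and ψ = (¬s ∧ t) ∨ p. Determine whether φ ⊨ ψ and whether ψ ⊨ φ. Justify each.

Only the forward implication holds.

(→) Assume the antecedent. If t is true, the antecedent forces (t = T, s = F, p = T) or (t = T, s = T, p = T), and (¬s ∧ t) ∨ p holds there. If t is false, the antecedent forces (t = F, s = F, p = T) or (t = F, s = T, p = T), and (¬s ∧ t) ∨ p holds there. Either way (¬s ∧ t) ∨ p holds.

(←) This fails. Under t = T, s = F, p = F, the left side is false but the right side is true.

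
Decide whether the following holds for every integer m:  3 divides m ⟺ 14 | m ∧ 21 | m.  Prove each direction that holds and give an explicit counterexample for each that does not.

(⇒) fails; (⇐) holds.

(←) Suppose 14 ∣ m and 21 ∣ m. Any common multiple of 14 and 21 is a multiple of their lcm; here lcm(14, 21) = 14·21/gcd(14, 21) = 294/7 = 42, so 42 ∣ m. Since 3 ∣ 42, it follows that 3 ∣ m.

(→) This fails: take m = 3. Certainly 3 ∣ 3, but 14 ∤ 3.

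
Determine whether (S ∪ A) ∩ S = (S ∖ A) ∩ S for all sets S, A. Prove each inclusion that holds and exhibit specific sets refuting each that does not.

(⟹) This inclusion fails. Take S = {1}, A = {1}; then 1 ∈ (S ∪ A) ∩ S but 1 ∉ (S ∖ A) ∩ S.

(⟸) Let x ∈ (S ∖ A) ∩ S. Then x ∈ S and x ∉ A, from which x ∈ (S ∪ A) ∩ S.

(⊆) fails; (⊇) holds.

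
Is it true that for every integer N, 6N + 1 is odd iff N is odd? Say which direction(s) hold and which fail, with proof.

Forward direction. This fails: take N = 0. Then 6N + 1 = 1, which is odd, yet N = 0 is even, not odd.

Converse. Suppose N is odd. Since 6 is even, 6N is even for every N, so 6N + 1 has the same parity as 1, which is odd. Hence 6N + 1 is odd.

Only the reverse direction holds.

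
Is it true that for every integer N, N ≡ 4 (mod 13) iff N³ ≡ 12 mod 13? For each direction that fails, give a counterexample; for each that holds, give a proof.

(⇒) Suppose N ≡ 4 (mod 13). Write N = 13j + 4. Then (13j + 4)³ = 2197j³ + 2028j² + 624j + 64 = 13(169j³ + 156j² + 48j + 4) + 12, so N³ ≡ 12 (mod 13).

(⇐) This fails: take N = 10. Then 10³ = 1000 ≡ 12 (mod 13), yet 10 ≡ 10 (mod 13), not 4.

Only the forward direction holds.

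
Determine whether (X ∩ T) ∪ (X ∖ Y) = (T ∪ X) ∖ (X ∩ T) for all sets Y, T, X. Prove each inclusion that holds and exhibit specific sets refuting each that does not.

Neither inclusion holds.

(⟹) This inclusion fails. Take Y = ∅, T = {1}, X = {1}; then 1 ∈ (X ∩ T) ∪ (X ∖ Y) but 1 ∉ (T ∪ X) ∖ (X ∩ T).

(⟸) This inclusion fails. Take Y = ∅, T = {1}, X = ∅; then 1 ∈ (T ∪ X) ∖ (X ∩ T) but 1 ∉ (X ∩ T) ∪ (X ∖ Y).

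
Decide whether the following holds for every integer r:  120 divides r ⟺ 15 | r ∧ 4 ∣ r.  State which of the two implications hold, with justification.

(⇒) If 120 ∣ r, write r = 120q. Since 120 = 8·15, r = 15·(8q), so 15 ∣ r; and since 120 = 30·4, r = 4·(30q), so 4 ∣ r.

(⇐) This fails: take r = 60. Both 15 ∣ 60 and 4 ∣ 60, yet 60 is not a multiple of 120 (since 60 = 0·120 + 60), so 120 ∤ 60.

The forward direction holds; the converse fails.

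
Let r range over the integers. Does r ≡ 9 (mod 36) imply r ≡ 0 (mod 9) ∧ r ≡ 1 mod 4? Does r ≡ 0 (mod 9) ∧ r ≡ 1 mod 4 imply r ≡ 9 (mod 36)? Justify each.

Both implications hold.

Converse. If r ≡ 0 (mod 9) and r ≡ 1 (mod 4), then by the Chinese remainder theorem r ≡ 9 (mod 36). This is exactly r ≡ 9 (mod 36).

Forward direction. Suppose r ≡ 9 (mod 36); write r = 36j + 9. Since 9 ∣ 36, reducing mod 9 gives r ≡ 9 ≡ 0 (mod 9); since 4 ∣ 36, reducing mod 4 gives r ≡ 9 ≡ 1 (mod 4).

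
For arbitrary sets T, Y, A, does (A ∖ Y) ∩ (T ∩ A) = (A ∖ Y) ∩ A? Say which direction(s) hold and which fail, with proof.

Only the forward inclusion holds.

Reverse inclusion. This inclusion fails. Take T = ∅, Y = ∅, A = {1}; then 1 ∈ (A ∖ Y) ∩ A but 1 ∉ (A ∖ Y) ∩ (T ∩ A).

Forward inclusion. Let x ∈ (A ∖ Y) ∩ (T ∩ A). Then x ∈ T ∩ A and x ∉ Y, from which x ∈ (A ∖ Y) ∩ A.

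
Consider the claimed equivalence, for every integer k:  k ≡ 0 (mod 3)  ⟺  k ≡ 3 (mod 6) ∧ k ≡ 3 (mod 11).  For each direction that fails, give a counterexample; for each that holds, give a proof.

(⟹) This fails: k = 0 gives 0 ≡ 0 (mod 3) but 0 ≡ 0 (mod 6), so the conjunction on the right does not hold.

(⟸) Conversely, if k ≡ 3 (mod 6) and k ≡ 3 (mod 11), then by the Chinese remainder theorem k ≡ 3 (mod 66). Since 3 ≡ 0 (mod 3) and 3 ∣ 66, we get k ≡ 0 (mod 3).

Only the converse holds.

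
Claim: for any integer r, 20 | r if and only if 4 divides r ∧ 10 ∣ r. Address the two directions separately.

Both directions hold.

(→) If 20 ∣ r, write r = 20q. Since 20 = 5·4, r = 4·(5q), so 4 ∣ r; and since 20 = 2·10, r = 10·(2q), so 10 ∣ r.

(←) Suppose 4 ∣ r and 10 ∣ r. Any common multiple of 4 and 10 is a multiple of their lcm; here lcm(4, 10) = 4·10/gcd(4, 10) = 40/2 = 20, so 20 ∣ r.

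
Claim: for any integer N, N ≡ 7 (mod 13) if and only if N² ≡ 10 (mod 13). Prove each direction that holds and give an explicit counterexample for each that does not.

Forward direction. Suppose N ≡ 7 (mod 13). Write N = 13j + 7. Then (13j + 7)² = 169j² + 182j + 49 = 13(13j² + 14j + 3) + 10, so N² ≡ 10 (mod 13).

Converse. This fails: take N = 6. Then 6² = 36 ≡ 10 (mod 13), yet 6 ≡ 6 (mod 13), not 7.

Only the forward direction holds.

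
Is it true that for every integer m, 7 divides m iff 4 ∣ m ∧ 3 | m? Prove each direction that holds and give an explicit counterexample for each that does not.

Both directions fail.

(⟹) This fails: take m = 7. Certainly 7 ∣ 7, but 4 ∤ 7.

(⟸) This fails: take m = 12. Both 4 ∣ 12 and 3 ∣ 12, yet 12 is not a multiple of 7 (since 12 = 1·7 + 5), so 7 ∤ 12.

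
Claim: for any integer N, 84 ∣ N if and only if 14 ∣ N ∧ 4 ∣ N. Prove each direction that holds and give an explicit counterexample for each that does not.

Not equivalent: only (⇒) holds.

(→) If 84 ∣ N, write N = 84q. Since 84 = 6·14, N = 14·(6q), so 14 ∣ N; and since 84 = 21·4, N = 4·(21q), so 4 ∣ N.

(←) This fails: take N = 28. Both 14 ∣ 28 and 4 ∣ 28, yet 28 is not a multiple of 84 (since 28 = 0·84 + 28), so 84 ∤ 28.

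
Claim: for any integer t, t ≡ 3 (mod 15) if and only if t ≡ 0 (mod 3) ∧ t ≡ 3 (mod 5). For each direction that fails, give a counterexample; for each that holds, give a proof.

Both directions hold; the statement is true.

(→) Suppose t ≡ 3 (mod 15); write t = 15j + 3. Since 3 ∣ 15, reducing mod 3 gives t ≡ 3 ≡ 0 (mod 3); since 5 ∣ 15, reducing mod 5 gives t ≡ 3 (mod 5).

(←) Conversely, if t ≡ 0 (mod 3) and t ≡ 3 (mod 5), then by the Chinese remainder theorem t ≡ 3 (mod 15). This is exactly t ≡ 3 (mod 15).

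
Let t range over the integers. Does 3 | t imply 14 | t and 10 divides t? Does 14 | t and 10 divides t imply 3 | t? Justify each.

(⟹) This fails: take t = 3. Certainly 3 ∣ 3, but 14 ∤ 3.

(⟸) This fails: take t = 70. Both 14 ∣ 70 and 10 ∣ 70, yet 70 is not a multiple of 3 (since 70 = 23·3 + 1), so 3 ∤ 70.

Neither implication holds.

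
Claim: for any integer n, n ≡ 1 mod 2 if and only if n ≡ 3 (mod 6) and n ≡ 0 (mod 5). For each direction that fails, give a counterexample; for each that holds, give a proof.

Converse. If n ≡ 3 (mod 6) and n ≡ 0 (mod 5), then by the Chinese remainder theorem n ≡ 15 (mod 30). Since 15 ≡ 1 (mod 2) and 2 ∣ 30, we get n ≡ 1 (mod 2).

Forward direction. This fails: n = 1 gives 1 ≡ 1 (mod 2) but 1 ≡ 1 (mod 6), so the conjunction on the right does not hold.

Only the converse holds.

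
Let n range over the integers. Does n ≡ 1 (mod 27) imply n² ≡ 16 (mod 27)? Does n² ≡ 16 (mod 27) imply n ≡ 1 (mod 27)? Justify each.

Forward direction. This fails: take n = 1. Then 1 ≡ 1 (mod 27), but 1² = 1 ≡ 1 (mod 27), not 16.

Converse. This fails: take n = 4. Then 4² = 16 ≡ 16 (mod 27), yet 4 ≡ 4 (mod 27), not 1.

Neither implication holds.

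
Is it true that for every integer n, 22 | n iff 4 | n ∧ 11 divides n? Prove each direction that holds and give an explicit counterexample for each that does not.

Not equivalent: only (⇐) holds.

(⇒) This fails: take n = 22. Certainly 22 ∣ 22, but 4 ∤ 22.

(⇐) Suppose 4 ∣ n and 11 ∣ n. Any common multiple of 4 and 11 is a multiple of their lcm; here gcd(4, 11) = 1, so lcm(4, 11) = 4·11 = 44, so 44 ∣ n. Since 22 ∣ 44, it follows that 22 ∣ n.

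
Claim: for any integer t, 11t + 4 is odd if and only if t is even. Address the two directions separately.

Neither direction holds.

Forward direction. This fails: t = 3 gives 11t + 4 = 37, which is odd, but 3 is odd, not even.

Converse. This also fails: t = 6 is even, but 11t + 4 = 70 is even, not odd.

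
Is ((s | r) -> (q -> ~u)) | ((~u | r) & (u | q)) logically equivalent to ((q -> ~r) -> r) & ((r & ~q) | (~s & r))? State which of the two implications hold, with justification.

The forward direction fails; the converse holds.

(⟹) This fails. Under r = F, s = F, q = F, u = F, the left side is true but the right side is false.

(⟸) Assume the antecedent. If r is true, the consequent reduces to true regardless of the other variables. If r is false, the antecedent cannot hold. Either way the consequent holds.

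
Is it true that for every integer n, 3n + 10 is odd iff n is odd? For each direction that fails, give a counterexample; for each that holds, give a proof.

(→) Suppose 3n + 10 is odd. Since 3 is odd, 3n and n have the same parity, so 3n + 10 ≡ n + 10 (mod 2). As 10 is even, 3n + 10 is odd exactly when n is odd. Thus n is odd.

(←) Conversely, suppose n is odd; write n = 2j + 1. Then 3n + 10 = 3·(2j + 1) + 10 = 2·3j + 13, which is odd.

Both directions hold; the statement is true.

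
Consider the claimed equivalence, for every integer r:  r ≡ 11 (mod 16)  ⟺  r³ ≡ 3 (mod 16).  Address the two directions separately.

[⇒] Suppose r ≡ 11 (mod 16). Write r = 16j + 11. Then (16j + 11)³ = 4096j³ + 8448j² + 5808j + 1331 = 16(256j³ + 528j² + 363j + 83) + 3, so r³ ≡ 3 (mod 16).

[⇐] Conversely, suppose r³ ≡ 3 (mod 16). The only residue r in {0, …, 15} with r³ ≡ 3 (mod 16) is r = 11, so r ≡ 11 (mod 16).

Equivalent; both directions hold.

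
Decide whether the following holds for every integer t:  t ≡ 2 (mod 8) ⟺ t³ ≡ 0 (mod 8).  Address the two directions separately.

(→) Suppose t ≡ 2 (mod 8). Write t = 8j + 2. Then (8j + 2)³ = 512j³ + 384j² + 96j + 8 = 8(64j³ + 48j² + 12j + 1) + 0, so t³ ≡ 0 (mod 8).

(←) This fails: take t = 0. Then 0³ = 0 ≡ 0 (mod 8), yet 0 ≡ 0 (mod 8), not 2.

The forward direction holds; the converse fails.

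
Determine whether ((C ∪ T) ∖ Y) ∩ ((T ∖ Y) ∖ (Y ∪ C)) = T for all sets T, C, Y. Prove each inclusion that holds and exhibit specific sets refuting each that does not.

Forward inclusion. Let x ∈ ((C ∪ T) ∖ Y) ∩ ((T ∖ Y) ∖ (Y ∪ C)). Then x ∈ T and x ∉ C, Y, from which x ∈ T.

Reverse inclusion. This inclusion fails. Take T = {1}, C = {1}, Y = ∅; then 1 ∈ T but 1 ∉ ((C ∪ T) ∖ Y) ∩ ((T ∖ Y) ∖ (Y ∪ C)).

Only the forward inclusion holds.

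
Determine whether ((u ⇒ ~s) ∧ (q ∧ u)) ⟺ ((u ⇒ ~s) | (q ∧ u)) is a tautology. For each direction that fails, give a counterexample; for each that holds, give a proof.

Only the forward direction holds.

(→) Assume the antecedent. If s is true, the antecedent cannot hold. If s is false, (u ⇒ ~s) | (q ∧ u) reduces to true regardless of the other variables. Either way (u ⇒ ~s) | (q ∧ u) holds.

(←) This fails. Under s = F, u = F, q = F, the left side is false but the right side is true.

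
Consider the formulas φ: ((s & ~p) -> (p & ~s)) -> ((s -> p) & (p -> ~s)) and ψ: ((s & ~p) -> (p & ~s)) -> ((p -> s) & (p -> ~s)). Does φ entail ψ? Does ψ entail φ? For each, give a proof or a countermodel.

(→) This fails. Under p = T, s = F, the left side is true but the right side is false.

(←) Assume the antecedent. If p is true, the antecedent cannot hold. If p is false, the consequent reduces to true regardless of the other variables. Either way the consequent holds.

Only the reverse direction holds.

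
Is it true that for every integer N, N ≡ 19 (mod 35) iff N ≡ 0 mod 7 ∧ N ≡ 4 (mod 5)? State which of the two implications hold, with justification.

Neither direction holds.

(→) This fails: N = 19 gives 19 ≡ 19 (mod 35) but 19 ≡ 5 (mod 7), so the conjunction on the right does not hold.

(←) This fails: N = 14 satisfies both congruences on the right (14 ≡ 0 mod 7 and 14 ≡ 4 mod 5) yet 14 ≡ 14 (mod 35), not 19.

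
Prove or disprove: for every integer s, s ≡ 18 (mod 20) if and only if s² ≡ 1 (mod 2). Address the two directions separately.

(⇒) This fails: take s = 18. Then 18 ≡ 18 (mod 20), but 18² = 324 ≡ 0 (mod 2), not 1.

(⇐) This fails: take s = 1. Then 1² = 1 ≡ 1 (mod 2), yet 1 ≡ 1 (mod 20), not 18.

Neither direction holds.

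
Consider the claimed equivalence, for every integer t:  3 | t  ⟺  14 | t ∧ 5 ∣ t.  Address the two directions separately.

Neither direction holds.

(→) This fails: take t = 3. Certainly 3 ∣ 3, but 14 ∤ 3.

(←) This fails: take t = 70. Both 14 ∣ 70 and 5 ∣ 70, yet 70 is not a multiple of 3 (since 70 = 23·3 + 1), so 3 ∤ 70.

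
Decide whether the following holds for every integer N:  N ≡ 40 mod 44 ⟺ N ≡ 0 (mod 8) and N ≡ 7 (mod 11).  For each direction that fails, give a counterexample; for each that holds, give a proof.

Forward direction. This fails: N = 84 gives 84 ≡ 40 (mod 44) but 84 ≡ 4 (mod 8), so the conjunction on the right does not hold.

Converse. If N ≡ 0 (mod 8) and N ≡ 7 (mod 11), then by the Chinese remainder theorem N ≡ 40 (mod 88). Since 40 ≡ 40 (mod 44) and 44 ∣ 88, we get N ≡ 40 (mod 44).

Only the converse holds.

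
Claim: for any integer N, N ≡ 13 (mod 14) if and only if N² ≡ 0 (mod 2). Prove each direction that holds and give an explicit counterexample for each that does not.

[⇒] This fails: take N = 13. Then 13 ≡ 13 (mod 14), but 13² = 169 ≡ 1 (mod 2), not 0.

[⇐] This fails: take N = 0. Then 0² = 0 ≡ 0 (mod 2), yet 0 ≡ 0 (mod 14), not 13.

Neither direction holds.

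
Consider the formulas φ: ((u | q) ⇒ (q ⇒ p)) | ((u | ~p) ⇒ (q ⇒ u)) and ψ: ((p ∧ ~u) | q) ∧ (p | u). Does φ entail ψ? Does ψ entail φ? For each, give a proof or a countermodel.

(⇒) fails; (⇐) holds.

[⇒] This fails. Under q = F, p = F, u = F, the left side is true but the right side is false.

[⇐] Assume the antecedent. If p is true, the consequent reduces to true regardless of the other variables. If p is false, the antecedent forces (q = T, p = F, u = T), and the consequent holds there. Either way the consequent holds.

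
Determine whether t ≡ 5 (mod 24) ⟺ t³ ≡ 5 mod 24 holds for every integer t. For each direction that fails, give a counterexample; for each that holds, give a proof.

(←) Suppose t³ ≡ 5 (mod 24). The only residue r in {0, …, 23} with r³ ≡ 5 (mod 24) is r = 5, so t ≡ 5 (mod 24).

(→) Suppose t ≡ 5 (mod 24). Write t = 24j + 5. Then (24j + 5)³ = 13824j³ + 8640j² + 1800j + 125 = 24(576j³ + 360j² + 75j + 5) + 5, so t³ ≡ 5 (mod 24).

Both directions hold.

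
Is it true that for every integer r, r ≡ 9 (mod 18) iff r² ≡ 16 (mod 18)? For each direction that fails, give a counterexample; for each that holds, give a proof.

(⇒) fails and (⇐) fails.

[⇒] This fails: take r = 9. Then 9 ≡ 9 (mod 18), but 9² = 81 ≡ 9 (mod 18), not 16.

[⇐] This fails: take r = 4. Then 4² = 16 ≡ 16 (mod 18), yet 4 ≡ 4 (mod 18), not 9.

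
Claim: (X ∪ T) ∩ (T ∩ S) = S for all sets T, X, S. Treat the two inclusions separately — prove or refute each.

(⊆) holds; (⊇) fails.

(⊆) Let x ∈ (X ∪ T) ∩ (T ∩ S). Then either x ∈ T ∩ S and x ∉ X; or x ∈ T ∩ X ∩ S. In each case x ∈ S, so (X ∪ T) ∩ (T ∩ S) ⊆ S.

(⊇) This inclusion fails. Take T = ∅, X = ∅, S = {1}; then 1 ∈ S but 1 ∉ (X ∪ T) ∩ (T ∩ S).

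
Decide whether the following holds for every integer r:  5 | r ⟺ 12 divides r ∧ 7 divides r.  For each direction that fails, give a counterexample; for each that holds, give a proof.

Both directions fail.

(⇒) This fails: take r = 5. Certainly 5 ∣ 5, but 12 ∤ 5.

(⇐) This fails: take r = 84. Both 12 ∣ 84 and 7 ∣ 84, yet 84 is not a multiple of 5 (since 84 = 16·5 + 4), so 5 ∤ 84.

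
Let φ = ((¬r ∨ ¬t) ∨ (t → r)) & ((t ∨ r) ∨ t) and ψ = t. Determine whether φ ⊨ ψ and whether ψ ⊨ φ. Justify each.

Only the reverse direction holds.

(⟹) This fails. Under r = T, t = F, the left side is true but the right side is false.

(⟸) Assume the antecedent. If r is true, the consequent reduces to true regardless of the other variables. If r is false, the antecedent forces (r = F, t = T), and the consequent holds there. Either way the consequent holds.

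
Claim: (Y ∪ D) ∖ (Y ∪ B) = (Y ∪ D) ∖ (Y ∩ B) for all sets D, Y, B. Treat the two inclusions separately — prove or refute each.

(⟹) Let x ∈ (Y ∪ D) ∖ (Y ∪ B). Then x ∈ D and x ∉ Y, B, from which x ∈ (Y ∪ D) ∖ (Y ∩ B).

(⟸) This inclusion fails. Take D = ∅, Y = {1}, B = ∅; then 1 ∈ (Y ∪ D) ∖ (Y ∩ B) but 1 ∉ (Y ∪ D) ∖ (Y ∪ B).

Only the forward inclusion holds.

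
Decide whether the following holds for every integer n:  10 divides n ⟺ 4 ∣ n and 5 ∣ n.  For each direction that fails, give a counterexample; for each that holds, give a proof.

(⟹) This fails: take n = 10. Certainly 10 ∣ 10, but 4 ∤ 10.

(⟸) Suppose 4 ∣ n and 5 ∣ n. Any common multiple of 4 and 5 is a multiple of their lcm; here gcd(4, 5) = 1, so lcm(4, 5) = 4·5 = 20, so 20 ∣ n. Since 10 ∣ 20, it follows that 10 ∣ n.

(⇒) fails; (⇐) holds.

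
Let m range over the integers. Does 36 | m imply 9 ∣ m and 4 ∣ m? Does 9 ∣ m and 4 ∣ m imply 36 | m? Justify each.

(⟹) If 36 ∣ m, write m = 36q. Since 36 = 4·9, m = 9·(4q), so 9 ∣ m; and since 36 = 9·4, m = 4·(9q), so 4 ∣ m.

(⟸) Suppose 9 ∣ m and 4 ∣ m. Any common multiple of 9 and 4 is a multiple of their lcm; here gcd(9, 4) = 1, so lcm(9, 4) = 9·4 = 36, so 36 ∣ m.

Both directions hold; the statement is true.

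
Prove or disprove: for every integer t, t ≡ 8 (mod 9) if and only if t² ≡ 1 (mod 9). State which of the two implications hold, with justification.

The forward direction holds; the converse fails.

[⇒] Suppose t ≡ 8 (mod 9). Write t = 9j + 8. Then (9j + 8)² = 81j² + 144j + 64 = 9(9j² + 16j + 7) + 1, so t² ≡ 1 (mod 9).

[⇐] This fails: take t = 1. Then 1² = 1 ≡ 1 (mod 9), yet 1 ≡ 1 (mod 9), not 8.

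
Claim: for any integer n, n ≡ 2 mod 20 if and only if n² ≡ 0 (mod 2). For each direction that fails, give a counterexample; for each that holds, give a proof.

Forward direction. Suppose n ≡ 2 (mod 20). Then n² ≡ 2² = 4 (mod 20), and since 2 ∣ 20, also n² ≡ 0 (mod 2).

Converse. This fails: take n = 0. Then 0² = 0 ≡ 0 (mod 2), yet 0 ≡ 0 (mod 20), not 2.

Only the forward implication holds.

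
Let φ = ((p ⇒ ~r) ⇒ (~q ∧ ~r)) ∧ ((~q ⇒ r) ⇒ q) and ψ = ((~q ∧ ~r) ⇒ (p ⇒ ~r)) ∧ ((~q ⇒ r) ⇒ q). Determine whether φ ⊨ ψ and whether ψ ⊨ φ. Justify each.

Only the forward implication holds.

(⟹) Assume the antecedent. If p is true, the antecedent forces (p = T, q = F, r = F) or (p = T, q = T, r = T), and the consequent holds there. If p is false, the antecedent forces (p = F, q = F, r = F), and the consequent holds there. Either way the consequent holds.

(⟸) This fails. Under p = F, q = T, r = F, the left side is false but the right side is true.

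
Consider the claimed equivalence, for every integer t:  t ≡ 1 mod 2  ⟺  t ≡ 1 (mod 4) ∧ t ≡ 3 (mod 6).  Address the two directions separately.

Not equivalent: only (⇐) holds.

Forward direction. This fails: t = 1 gives 1 ≡ 1 (mod 2) but 1 ≡ 1 (mod 6), so the conjunction on the right does not hold.

Converse. If t ≡ 1 (mod 4) and t ≡ 3 (mod 6), then by the Chinese remainder theorem t ≡ 9 (mod 12). Since 9 ≡ 1 (mod 2) and 2 ∣ 12, we get t ≡ 1 (mod 2).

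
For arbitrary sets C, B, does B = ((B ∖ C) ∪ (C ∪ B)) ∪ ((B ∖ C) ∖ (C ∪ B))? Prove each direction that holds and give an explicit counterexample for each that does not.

(⊆) Let x ∈ B. Then either x ∈ B and x ∉ C; or x ∈ C ∩ B. In each case x ∈ ((B ∖ C) ∪ (C ∪ B)) ∪ ((B ∖ C) ∖ (C ∪ B)), so B ⊆ ((B ∖ C) ∪ (C ∪ B)) ∪ ((B ∖ C) ∖ (C ∪ B)).

(⊇) This inclusion fails. Take C = {1}, B = ∅; then 1 ∈ ((B ∖ C) ∪ (C ∪ B)) ∪ ((B ∖ C) ∖ (C ∪ B)) but 1 ∉ B.

(⊆) holds; (⊇) fails.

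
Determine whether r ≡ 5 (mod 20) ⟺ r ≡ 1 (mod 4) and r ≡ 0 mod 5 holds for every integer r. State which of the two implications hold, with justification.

The biconditional holds.

[⇒] Suppose r ≡ 5 (mod 20); write r = 20j + 5. Since 4 ∣ 20, reducing mod 4 gives r ≡ 5 ≡ 1 (mod 4); since 5 ∣ 20, reducing mod 5 gives r ≡ 5 ≡ 0 (mod 5).

[⇐] Conversely, if r ≡ 1 (mod 4) and r ≡ 0 (mod 5), then by the Chinese remainder theorem r ≡ 5 (mod 20). This is exactly r ≡ 5 (mod 20).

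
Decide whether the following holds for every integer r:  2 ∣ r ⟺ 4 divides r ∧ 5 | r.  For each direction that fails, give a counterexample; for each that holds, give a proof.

The forward direction fails; the converse holds.

(⇒) This fails: take r = 2. Certainly 2 ∣ 2, but 4 ∤ 2.

(⇐) Suppose 4 ∣ r and 5 ∣ r. Any common multiple of 4 and 5 is a multiple of their lcm; here gcd(4, 5) = 1, so lcm(4, 5) = 4·5 = 20, so 20 ∣ r. Since 2 ∣ 20, it follows that 2 ∣ r.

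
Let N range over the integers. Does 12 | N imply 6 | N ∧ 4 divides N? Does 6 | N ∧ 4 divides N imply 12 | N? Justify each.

(⟸) Suppose 6 ∣ N and 4 ∣ N. Any common multiple of 6 and 4 is a multiple of their lcm; here lcm(6, 4) = 6·4/gcd(6, 4) = 24/2 = 12, so 12 ∣ N.

(⟹) If 12 ∣ N, write N = 12q. Since 12 = 2·6, N = 6·(2q), so 6 ∣ N; and since 12 = 3·4, N = 4·(3q), so 4 ∣ N.

The biconditional holds.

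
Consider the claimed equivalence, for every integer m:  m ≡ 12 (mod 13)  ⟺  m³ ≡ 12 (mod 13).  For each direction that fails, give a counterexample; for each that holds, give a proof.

Only the forward direction holds.

(⇐) This fails: take m = 4. Then 4³ = 64 ≡ 12 (mod 13), yet 4 ≡ 4 (mod 13), not 12.

(⇒) Suppose m ≡ 12 (mod 13). Write m = 13j + 12. Then (13j + 12)³ = 2197j³ + 6084j² + 5616j + 1728 = 13(169j³ + 468j² + 432j + 132) + 12, so m³ ≡ 12 (mod 13).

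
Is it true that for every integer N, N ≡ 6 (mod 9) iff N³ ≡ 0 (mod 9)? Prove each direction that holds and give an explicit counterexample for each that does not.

Converse. This fails: take N = 0. Then 0³ = 0 ≡ 0 (mod 9), yet 0 ≡ 0 (mod 9), not 6.

Forward direction. Suppose N ≡ 6 (mod 9). Write N = 9j + 6. Then (9j + 6)³ = 729j³ + 1458j² + 972j + 216 = 9(81j³ + 162j² + 108j + 24) + 0, so N³ ≡ 0 (mod 9).

Only the forward implication holds.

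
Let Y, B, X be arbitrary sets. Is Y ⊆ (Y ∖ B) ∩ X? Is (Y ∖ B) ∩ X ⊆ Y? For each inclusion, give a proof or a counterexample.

(⊆) This inclusion fails. Take Y = {1}, B = ∅, X = ∅; then 1 ∈ Y but 1 ∉ (Y ∖ B) ∩ X.

(⊇) Let x ∈ (Y ∖ B) ∩ X. Then x ∈ Y ∩ X and x ∉ B, from which x ∈ Y.

The sets are not equal: only the reverse inclusion holds.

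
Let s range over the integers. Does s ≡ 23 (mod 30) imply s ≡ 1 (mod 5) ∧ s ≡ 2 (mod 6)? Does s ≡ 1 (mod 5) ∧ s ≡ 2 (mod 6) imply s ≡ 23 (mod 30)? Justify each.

Both directions fail.

(→) This fails: s = 23 gives 23 ≡ 23 (mod 30) but 23 ≡ 3 (mod 5), so the conjunction on the right does not hold.

(←) This fails: s = 26 satisfies both congruences on the right (26 ≡ 1 mod 5 and 26 ≡ 2 mod 6) yet 26 ≡ 26 (mod 30), not 23.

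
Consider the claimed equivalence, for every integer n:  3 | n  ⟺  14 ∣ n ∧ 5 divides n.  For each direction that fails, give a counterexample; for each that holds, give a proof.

Neither direction holds.

Forward direction. This fails: take n = 3. Certainly 3 ∣ 3, but 14 ∤ 3.

Converse. This fails: take n = 70. Both 14 ∣ 70 and 5 ∣ 70, yet 70 is not a multiple of 3 (since 70 = 23·3 + 1), so 3 ∤ 70.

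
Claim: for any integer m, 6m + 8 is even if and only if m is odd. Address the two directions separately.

(←) Suppose m is odd. Since 6 is even, 6m is even for every m, so 6m + 8 has the same parity as 8, which is even. Hence 6m + 8 is even.

(→) This fails: take m = 2. Then 6m + 8 = 20, which is even, yet m = 2 is even, not odd.

Not equivalent: only (⇐) holds.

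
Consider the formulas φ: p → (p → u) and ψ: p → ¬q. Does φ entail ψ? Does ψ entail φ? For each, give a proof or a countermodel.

Neither direction holds.

Forward direction. This fails. Under u = T, q = T, p = T, the left side is true but the right side is false.

Converse. This fails. Under u = F, q = F, p = T, the left side is false but the right side is true.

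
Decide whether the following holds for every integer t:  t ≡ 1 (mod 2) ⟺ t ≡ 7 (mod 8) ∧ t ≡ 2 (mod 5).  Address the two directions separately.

Converse. If t ≡ 7 (mod 8) and t ≡ 2 (mod 5), then by the Chinese remainder theorem t ≡ 7 (mod 40). Since 7 ≡ 1 (mod 2) and 2 ∣ 40, we get t ≡ 1 (mod 2).

Forward direction. This fails: t = 1 gives 1 ≡ 1 (mod 2) but 1 ≡ 1 (mod 8), so the conjunction on the right does not hold.

The forward direction fails; the converse holds.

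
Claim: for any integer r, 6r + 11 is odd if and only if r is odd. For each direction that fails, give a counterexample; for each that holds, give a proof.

Only the reverse direction holds.

(→) This fails: take r = 4. Then 6r + 11 = 35, which is odd, yet r = 4 is even, not odd.

(←) Suppose r is odd. Since 6 is even, 6r is even for every r, so 6r + 11 has the same parity as 11, which is odd. Hence 6r + 11 is odd.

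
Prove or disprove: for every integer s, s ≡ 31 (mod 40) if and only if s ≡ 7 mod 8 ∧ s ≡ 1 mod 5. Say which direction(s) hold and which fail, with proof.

Both implications hold.

(⇒) Suppose s ≡ 31 (mod 40); write s = 40j + 31. Since 8 ∣ 40, reducing mod 8 gives s ≡ 31 ≡ 7 (mod 8); since 5 ∣ 40, reducing mod 5 gives s ≡ 31 ≡ 1 (mod 5).

(⇐) Conversely, if s ≡ 7 (mod 8) and s ≡ 1 (mod 5), then by the Chinese remainder theorem s ≡ 31 (mod 40). This is exactly s ≡ 31 (mod 40).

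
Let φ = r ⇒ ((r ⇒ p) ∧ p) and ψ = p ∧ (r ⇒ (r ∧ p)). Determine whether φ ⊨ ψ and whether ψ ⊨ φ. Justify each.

Only the reverse direction holds.

(→) This fails. Under r = F, p = F, the left side is true but the right side is false.

(←) Assume the antecedent. If r is true, the antecedent forces (r = T, p = T), and r ⇒ ((r ⇒ p) ∧ p) holds there. If r is false, r ⇒ ((r ⇒ p) ∧ p) reduces to true regardless of the other variables. Either way r ⇒ ((r ⇒ p) ∧ p) holds.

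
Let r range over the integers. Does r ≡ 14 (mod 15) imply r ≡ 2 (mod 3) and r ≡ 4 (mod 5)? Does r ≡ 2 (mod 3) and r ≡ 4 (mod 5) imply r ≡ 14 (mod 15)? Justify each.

(⟹) Suppose r ≡ 14 (mod 15); write r = 15j + 14. Since 3 ∣ 15, reducing mod 3 gives r ≡ 14 ≡ 2 (mod 3); since 5 ∣ 15, reducing mod 5 gives r ≡ 14 ≡ 4 (mod 5).

(⟸) Conversely, if r ≡ 2 (mod 3) and r ≡ 4 (mod 5), then by the Chinese remainder theorem r ≡ 14 (mod 15). This is exactly r ≡ 14 (mod 15).

Both implications hold.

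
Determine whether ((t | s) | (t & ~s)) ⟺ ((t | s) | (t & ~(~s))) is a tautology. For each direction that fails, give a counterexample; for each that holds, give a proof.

Forward direction. Assume the antecedent. If s is true, (t | s) | (t & ~(~s)) reduces to true regardless of the other variables. If s is false, the antecedent forces (s = F, t = T), and (t | s) | (t & ~(~s)) holds there. Either way (t | s) | (t & ~(~s)) holds.

Converse. Assume the antecedent. If s is true, (t | s) | (t & ~s) reduces to true regardless of the other variables. If s is false, the antecedent forces (s = F, t = T), and (t | s) | (t & ~s) holds there. Either way (t | s) | (t & ~s) holds.

The biconditional holds.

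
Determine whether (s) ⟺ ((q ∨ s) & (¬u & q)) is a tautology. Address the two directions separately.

(⇒) fails and (⇐) fails.

(⇒) This fails. Under q = F, u = F, s = T, the left side is true but the right side is false.

(⇐) This fails. Under q = T, u = F, s = F, the left side is false but the right side is true.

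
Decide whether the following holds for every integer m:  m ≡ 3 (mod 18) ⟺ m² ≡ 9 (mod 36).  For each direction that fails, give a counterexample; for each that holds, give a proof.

The forward direction holds; the converse fails.

[⇐] This fails: take m = 9. Then 9² = 81 ≡ 9 (mod 36), yet 9 ≡ 9 (mod 18), not 3.

[⇒] Suppose m ≡ 3 (mod 18). Working modulo 36, m ∈ {3, 21}; for each such r, r² ≡ 9 (mod 36).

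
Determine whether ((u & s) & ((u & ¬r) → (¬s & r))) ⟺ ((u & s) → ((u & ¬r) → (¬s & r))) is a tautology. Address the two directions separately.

Only the forward direction holds.

(⟸) This fails. Under r = F, s = F, u = F, the left side is false but the right side is true.

(⟹) Assume the antecedent. If r is true, the consequent reduces to true regardless of the other variables. If r is false, the antecedent cannot hold. Either way the consequent holds.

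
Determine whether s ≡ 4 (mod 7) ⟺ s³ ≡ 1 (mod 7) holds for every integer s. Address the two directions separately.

[⇒] Suppose s ≡ 4 (mod 7). Write s = 7j + 4. Then (7j + 4)³ = 343j³ + 588j² + 336j + 64 = 7(49j³ + 84j² + 48j + 9) + 1, so s³ ≡ 1 (mod 7).

[⇐] This fails: take s = 1. Then 1³ = 1 ≡ 1 (mod 7), yet 1 ≡ 1 (mod 7), not 4.

Only the forward direction holds.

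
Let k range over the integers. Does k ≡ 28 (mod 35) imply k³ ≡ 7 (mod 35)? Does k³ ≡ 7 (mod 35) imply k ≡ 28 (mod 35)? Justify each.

(⇒) Suppose k ≡ 28 (mod 35). Write k = 35j + 28. Then (35j + 28)³ = 42875j³ + 102900j² + 82320j + 21952 = 35(1225j³ + 2940j² + 2352j + 627) + 7, so k³ ≡ 7 (mod 35).

(⇐) Conversely, suppose k³ ≡ 7 (mod 35). The only residue r in {0, …, 34} with r³ ≡ 7 (mod 35) is r = 28, so k ≡ 28 (mod 35).

Both directions hold; the statement is true.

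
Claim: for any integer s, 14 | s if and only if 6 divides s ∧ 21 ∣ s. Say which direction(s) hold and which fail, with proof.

(⇐) Suppose 6 ∣ s and 21 ∣ s. Any common multiple of 6 and 21 is a multiple of their lcm; here lcm(6, 21) = 6·21/gcd(6, 21) = 126/3 = 42, so 42 ∣ s. Since 14 ∣ 42, it follows that 14 ∣ s.

(⇒) This fails: take s = 14. Certainly 14 ∣ 14, but 6 ∤ 14.

The forward direction fails; the converse holds.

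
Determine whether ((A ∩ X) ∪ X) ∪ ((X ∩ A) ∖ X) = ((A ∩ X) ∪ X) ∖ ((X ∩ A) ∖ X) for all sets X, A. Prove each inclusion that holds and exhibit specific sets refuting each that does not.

Forward inclusion. Let x ∈ ((A ∩ X) ∪ X) ∪ ((X ∩ A) ∖ X). Then either x ∈ X and x ∉ A; or x ∈ X ∩ A. In each case x ∈ ((A ∩ X) ∪ X) ∖ ((X ∩ A) ∖ X), so ((A ∩ X) ∪ X) ∪ ((X ∩ A) ∖ X) ⊆ ((A ∩ X) ∪ X) ∖ ((X ∩ A) ∖ X).

Reverse inclusion. Let x ∈ ((A ∩ X) ∪ X) ∖ ((X ∩ A) ∖ X). Then either x ∈ X and x ∉ A; or x ∈ X ∩ A. In each case x ∈ ((A ∩ X) ∪ X) ∪ ((X ∩ A) ∖ X), so ((A ∩ X) ∪ X) ∖ ((X ∩ A) ∖ X) ⊆ ((A ∩ X) ∪ X) ∪ ((X ∩ A) ∖ X).

Both inclusions hold.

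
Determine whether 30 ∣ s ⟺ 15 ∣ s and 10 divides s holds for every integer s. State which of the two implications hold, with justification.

(⇒) If 30 ∣ s, write s = 30q. Since 30 = 2·15, s = 15·(2q), so 15 ∣ s; and since 30 = 3·10, s = 10·(3q), so 10 ∣ s.

(⇐) Suppose 15 ∣ s and 10 ∣ s. Any common multiple of 15 and 10 is a multiple of their lcm; here lcm(15, 10) = 15·10/gcd(15, 10) = 150/5 = 30, so 30 ∣ s.

Both implications hold.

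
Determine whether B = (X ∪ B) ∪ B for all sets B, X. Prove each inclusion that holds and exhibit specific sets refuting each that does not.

Reverse inclusion. This inclusion fails. Take B = ∅, X = {1}; then 1 ∈ (X ∪ B) ∪ B but 1 ∉ B.

Forward inclusion. Let x ∈ B. Then either x ∈ B and x ∉ X; or x ∈ B ∩ X. In each case x ∈ (X ∪ B) ∪ B, so B ⊆ (X ∪ B) ∪ B.

The sets are not equal: only the forward inclusion holds.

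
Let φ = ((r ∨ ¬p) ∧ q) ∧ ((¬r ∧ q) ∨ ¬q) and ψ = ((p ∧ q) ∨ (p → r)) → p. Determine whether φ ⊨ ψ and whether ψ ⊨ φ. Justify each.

(⟹) This fails. Under r = F, q = T, p = F, the left side is true but the right side is false.

(⟸) This fails. Under r = F, q = F, p = T, the left side is false but the right side is true.

Both directions fail.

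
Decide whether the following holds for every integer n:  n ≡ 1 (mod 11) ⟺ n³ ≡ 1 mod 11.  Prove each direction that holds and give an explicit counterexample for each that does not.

(→) Suppose n ≡ 1 (mod 11). Write n = 11j + 1. Then (11j + 1)³ = 1331j³ + 363j² + 33j + 1 = 11(121j³ + 33j² + 3j) + 1, so n³ ≡ 1 (mod 11).

(←) Conversely, suppose n³ ≡ 1 (mod 11). The only residue r in {0, …, 10} with r³ ≡ 1 (mod 11) is r = 1, so n ≡ 1 (mod 11).

The biconditional holds.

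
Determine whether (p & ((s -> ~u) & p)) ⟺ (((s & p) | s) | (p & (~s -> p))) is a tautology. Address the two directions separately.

(⟸) This fails. Under p = F, u = F, s = T, the left side is false but the right side is true.

(⟹) Assume the antecedent. If p is true, the consequent reduces to true regardless of the other variables. If p is false, the antecedent cannot hold. Either way the consequent holds.

Only the forward direction holds.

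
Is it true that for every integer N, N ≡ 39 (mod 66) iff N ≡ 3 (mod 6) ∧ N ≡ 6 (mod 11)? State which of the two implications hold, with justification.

Equivalent; both directions hold.

(→) Suppose N ≡ 39 (mod 66); write N = 66j + 39. Since 6 ∣ 66, reducing mod 6 gives N ≡ 39 ≡ 3 (mod 6); since 11 ∣ 66, reducing mod 11 gives N ≡ 39 ≡ 6 (mod 11).

(←) Conversely, if N ≡ 3 (mod 6) and N ≡ 6 (mod 11), then by the Chinese remainder theorem N ≡ 39 (mod 66). This is exactly N ≡ 39 (mod 66).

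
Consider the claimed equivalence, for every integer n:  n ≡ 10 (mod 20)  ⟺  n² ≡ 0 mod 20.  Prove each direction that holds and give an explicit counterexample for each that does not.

Not equivalent: only (⇒) holds.

(⟸) This fails: take n = 0. Then 0² = 0 ≡ 0 (mod 20), yet 0 ≡ 0 (mod 20), not 10.

(⟹) Suppose n ≡ 10 (mod 20). Write n = 20j + 10. Then (20j + 10)² = 400j² + 400j + 100 = 20(20j² + 20j + 5) + 0, so n² ≡ 0 (mod 20).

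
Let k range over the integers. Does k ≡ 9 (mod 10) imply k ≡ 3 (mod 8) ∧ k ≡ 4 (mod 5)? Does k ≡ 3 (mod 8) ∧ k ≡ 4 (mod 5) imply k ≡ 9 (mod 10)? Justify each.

[⇒] This fails: k = 9 gives 9 ≡ 9 (mod 10) but 9 ≡ 1 (mod 8), so the conjunction on the right does not hold.

[⇐] Conversely, if k ≡ 3 (mod 8) and k ≡ 4 (mod 5), then by the Chinese remainder theorem k ≡ 19 (mod 40). Since 19 ≡ 9 (mod 10) and 10 ∣ 40, we get k ≡ 9 (mod 10).

Only the reverse direction holds.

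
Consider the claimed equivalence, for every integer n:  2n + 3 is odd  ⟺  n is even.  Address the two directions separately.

(→) This fails: take n = 1. Then 2n + 3 = 5, which is odd, yet n = 1 is odd, not even.

(←) Suppose n is even. Since 2 is even, 2n is even for every n, so 2n + 3 has the same parity as 3, which is odd. Hence 2n + 3 is odd.

(⇒) fails; (⇐) holds.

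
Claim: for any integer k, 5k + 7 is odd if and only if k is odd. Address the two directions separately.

Both directions fail.

(⟹) This fails: k = 2 gives 5k + 7 = 17, which is odd, but 2 is even, not odd.

(⟸) This also fails: k = 3 is odd, but 5k + 7 = 22 is even, not odd.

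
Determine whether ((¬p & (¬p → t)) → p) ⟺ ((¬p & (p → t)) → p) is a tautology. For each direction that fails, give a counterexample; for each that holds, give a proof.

[⇒] This fails. Under t = F, p = F, the left side is true but the right side is false.

[⇐] Assume the antecedent. If t is true, the antecedent forces (t = T, p = T), and (¬p & (¬p → t)) → p holds there. If t is false, (¬p & (¬p → t)) → p reduces to true regardless of the other variables. Either way (¬p & (¬p → t)) → p holds.

Not equivalent: only (⇐) holds.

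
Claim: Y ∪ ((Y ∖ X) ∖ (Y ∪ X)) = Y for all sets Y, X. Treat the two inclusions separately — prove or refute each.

The two sets are equal.

(⊆) Let x ∈ Y ∪ ((Y ∖ X) ∖ (Y ∪ X)). Then either x ∈ Y and x ∉ X; or x ∈ Y ∩ X. In each case x ∈ Y, so Y ∪ ((Y ∖ X) ∖ (Y ∪ X)) ⊆ Y.

(⊇) Let x ∈ Y. Then either x ∈ Y and x ∉ X; or x ∈ Y ∩ X. In each case x ∈ Y ∪ ((Y ∖ X) ∖ (Y ∪ X)), so Y ⊆ Y ∪ ((Y ∖ X) ∖ (Y ∪ X)).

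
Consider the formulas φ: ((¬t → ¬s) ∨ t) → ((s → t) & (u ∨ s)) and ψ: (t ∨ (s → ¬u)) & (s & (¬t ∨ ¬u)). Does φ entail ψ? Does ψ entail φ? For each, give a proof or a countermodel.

(⇒) fails; (⇐) holds.

Forward direction. This fails. Under t = F, u = T, s = F, the left side is true but the right side is false.

Converse. Assume the antecedent. If t is true, the antecedent forces (t = T, u = F, s = T), and the consequent holds there. If t is false, the antecedent forces (t = F, u = F, s = T), and the consequent holds there. Either way the consequent holds.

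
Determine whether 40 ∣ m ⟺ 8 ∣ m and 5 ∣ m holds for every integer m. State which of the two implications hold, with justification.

Both implications hold.

(⇐) Suppose 8 ∣ m and 5 ∣ m. Any common multiple of 8 and 5 is a multiple of their lcm; here gcd(8, 5) = 1, so lcm(8, 5) = 8·5 = 40, so 40 ∣ m.

(⇒) If 40 ∣ m, write m = 40q. Since 40 = 5·8, m = 8·(5q), so 8 ∣ m; and since 40 = 8·5, m = 5·(8q), so 5 ∣ m.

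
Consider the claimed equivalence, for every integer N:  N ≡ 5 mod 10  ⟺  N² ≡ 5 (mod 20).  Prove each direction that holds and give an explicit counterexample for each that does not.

Forward direction. Suppose N ≡ 5 (mod 10). Working modulo 20, N ∈ {5, 15}; for each such r, r² ≡ 5 (mod 20).

Converse. The residues r modulo 20 with r² ≡ 5 (mod 20) are exactly {5, 15}, and each is ≡ 5 (mod 10).

Both directions hold; the statement is true.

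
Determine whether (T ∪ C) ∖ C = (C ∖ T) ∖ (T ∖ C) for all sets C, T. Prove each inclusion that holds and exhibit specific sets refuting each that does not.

(⊆) This inclusion fails. Take C = ∅, T = {1}; then 1 ∈ (T ∪ C) ∖ C but 1 ∉ (C ∖ T) ∖ (T ∖ C).

(⊇) This inclusion fails. Take C = {1}, T = ∅; then 1 ∈ (C ∖ T) ∖ (T ∖ C) but 1 ∉ (T ∪ C) ∖ C.

(⊆) fails and (⊇) fails.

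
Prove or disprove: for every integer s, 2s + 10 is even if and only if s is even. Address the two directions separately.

Converse. Suppose s is even. Since 2 is even, 2s is even for every s, so 2s + 10 has the same parity as 10, which is even. Hence 2s + 10 is even.

Forward direction. This fails: take s = 3. Then 2s + 10 = 16, which is even, yet s = 3 is odd, not even.

Not equivalent: only (⇐) holds.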